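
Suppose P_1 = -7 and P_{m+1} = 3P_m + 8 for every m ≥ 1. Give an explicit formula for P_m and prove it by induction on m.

Claim: P_m = -3^m − 4.

Base case: P_1 = -7, and -3^1 − 4 = -3 − 4 = -7.
Assume P_r = -3^r − 4 for some r ≥ 1.
Then P_{r+1} = 3P_r + 8 = 3·(-3^r − 4) + 8 = -3^{r+1} − 12 + 8 = -3^{r+1} − 4.
Hence P_m = -3^m − 4 for every m ≥ 1, by induction.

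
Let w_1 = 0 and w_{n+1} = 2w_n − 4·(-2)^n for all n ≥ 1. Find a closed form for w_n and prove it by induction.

Claim: w_n = 2^n + (-2)^n.

Base case: w_1 = 0, and 2^1 + (-2)^1 = 2 − 2 = 0.
Assume w_k = 2^k + (-2)^k for some k ≥ 1.
Then w_{k+1} = 2w_k − 4·(-2)^k = 2·(2^k + (-2)^k) − 4·(-2)^k = 2^{k+1} + 2·(-2)^k − 4·(-2)^k = 2^{k+1} − 2·(-2)^k = 2^{k+1} + (-2)^{k+1}.
Hence w_n = 2^n + (-2)^n for every n ≥ 1, by induction.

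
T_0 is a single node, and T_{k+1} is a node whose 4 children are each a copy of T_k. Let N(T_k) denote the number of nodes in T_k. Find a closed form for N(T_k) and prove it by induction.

Claim: N(T_k) = (4^{k+1} − 1)/3.

Base case: N(T_0) = 1, and (4^{0+1} − 1)/3 = 1.
Assume N(T_j) = (4^{j+1} − 1)/3.
Then N(T_{j+1}) = 1 + 4N(T_j) = 1 + 4·(4^{j+1} − 1)/3 = 1 + (4^{j+2} − 4)/3 = (3 + 4^{j+2} − 4)/3 = (4^{j+2} − 1)/3.
Hence N(T_k) = (4^{k+1} − 1)/3 for every k ≥ 0, by induction.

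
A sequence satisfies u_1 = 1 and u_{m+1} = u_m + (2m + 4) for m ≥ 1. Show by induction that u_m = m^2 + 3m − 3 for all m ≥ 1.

Base case: u_1 = 1, and 1^2 + 3·1 − 3 = 1.
Assume u_k = k^2 + 3k − 3.
Then u_{k+1} = u_k + (2k + 4) = (k^2 + 3k − 3) + (2k + 4) = k^2 + 5k + 1,
and (k+1)^2 + 3·(k+1) − 3 = k^2 + 5k + 1.
This completes the inductive step, so u_m = m^2 + 3m − 3 for all m ≥ 1.

u_m = m^2 + 3m − 3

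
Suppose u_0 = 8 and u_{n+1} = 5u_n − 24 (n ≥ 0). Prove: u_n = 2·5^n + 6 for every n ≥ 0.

Base case: u_0 = 8, and 2·5^0 + 6 = 2 + 6 = 8.
Assume u_r = 2·5^r + 6 for some r ≥ 0.
Then u_{r+1} = 5u_r − 24 = 5·(2·5^r + 6) − 24 = 10·5^r + 30 − 24 = 2·5^{r+1} + 6.
So the formula holds for r+1, and by induction u_n = 2·5^n + 6 for all n ≥ 0.

u_n = 2·5^n + 6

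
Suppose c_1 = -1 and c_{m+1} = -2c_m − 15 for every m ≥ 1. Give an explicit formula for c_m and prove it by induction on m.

Claim: c_m = -2·(-2)^m − 5.

Base case: c_1 = -1, and -2·(-2)^1 − 5 = 4 − 5 = -1.
Assume c_r = -2·(-2)^r − 5 for some r ≥ 1.
Then c_{r+1} = -2c_r − 15 = -2·(-2·(-2)^r − 5) − 15 = 4·(-2)^r + 10 − 15 = -2·(-2)^{r+1} − 5.
Hence c_m = -2·(-2)^m − 5 for every m ≥ 1, by induction.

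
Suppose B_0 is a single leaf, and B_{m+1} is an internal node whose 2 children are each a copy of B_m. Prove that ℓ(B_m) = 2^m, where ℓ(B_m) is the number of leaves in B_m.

Base case: ℓ(B_0) = 1, and 2^0 = 1.
Assume ℓ(B_r) = 2^r.
Then ℓ(B_{r+1}) = 2·ℓ(B_r) = 2·2^r = 2^{r+1}.
Hence ℓ(B_m) = 2^m for every m ≥ 0, by induction.

ℓ(B_m) = 2^m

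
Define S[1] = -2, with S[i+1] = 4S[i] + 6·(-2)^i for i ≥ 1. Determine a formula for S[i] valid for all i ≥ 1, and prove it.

Claim: S[i] = -4^i − (-2)^i.

Base case: S[1] = -2, and -4^1 − (-2)^1 = -4 + 2 = -2.
Assume S[j] = -4^j − (-2)^j for some j ≥ 1.
Then S[j+1] = 4S[j] + 6·(-2)^j = 4·(-4^j − (-2)^j) + 6·(-2)^j = -4^{j+1} − 4·(-2)^j + 6·(-2)^j = -4^{j+1} + 2·(-2)^j = -4^{j+1} − (-2)^{j+1}.
By induction, S[i] = -4^i − (-2)^i for all i ≥ 1.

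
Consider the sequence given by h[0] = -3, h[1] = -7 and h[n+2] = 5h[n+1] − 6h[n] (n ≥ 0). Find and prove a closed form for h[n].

Claim: h[n] = -3^n − 2·2^n.

Base cases: h[0] = -3 and -3^0 − 2·2^0 = -3; h[1] = -7 and -3^1 − 2·2^1 = -7.
Assume h[j] = -3^j − 2·2^j for all 0 ≤ j ≤ m, where m ≥ 1.
Then h[m+1] = 5h[m] − 6h[m−1] = 5·(-3^m − 2·2^m) − 6·(-3^{m−1} − 2·2^{m−1}) = -(5·3 − 6)3^{m−1} − 2·(5·2 − 6)2^{m−1} = -9·3^{m−1} − 8·2^{m−1} = -3^{m+1} − 2·2^{m+1}.
By strong induction, h[n] = -3^n − 2·2^n for all n ≥ 0.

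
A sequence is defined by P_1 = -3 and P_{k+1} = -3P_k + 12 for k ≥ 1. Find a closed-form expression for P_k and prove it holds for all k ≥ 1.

Claim: P_k = 2·(-3)^k + 3.

Base case: P_1 = -3, and 2·(-3)^1 + 3 = -6 + 3 = -3.
Assume P_m = 2·(-3)^m + 3 for some m ≥ 1.
Then P_{m+1} = -3P_m + 12 = -3·(2·(-3)^m + 3) + 12 = -6·(-3)^m − 9 + 12 = 2·(-3)^{m+1} + 3.
This completes the inductive step, so P_k = 2·(-3)^k + 3 for all k ≥ 1.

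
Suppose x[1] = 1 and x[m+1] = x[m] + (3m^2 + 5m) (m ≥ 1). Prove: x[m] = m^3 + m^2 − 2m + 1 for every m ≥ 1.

Base case: x[1] = 1, and 1^3 + 1^2 − 2·1 + 1 = 1.
Assume x[j] = j^3 + j^2 − 2j + 1.
Then x[j+1] = x[j] + (3j^2 + 5j) = (j^3 + j^2 − 2j + 1) + (3j^2 + 5j) = j^3 + 4j^2 + 3j + 1,
and (j+1)^3 + (j+1)^2 − 2·(j+1) + 1 = j^3 + 4j^2 + 3j + 1.
Hence x[m] = m^3 + m^2 − 2m + 1 for every m ≥ 1, by induction.

x[m] = m^3 + m^2 − 2m + 1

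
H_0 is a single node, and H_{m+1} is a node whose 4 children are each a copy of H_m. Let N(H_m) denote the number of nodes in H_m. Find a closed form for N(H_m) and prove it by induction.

Claim: N(H_m) = (4^{m+1} − 1)/3.

Base case: N(H_0) = 1, and (4^{0+1} − 1)/3 = 1.
Assume N(H_k) = (4^{k+1} − 1)/3.
Then N(H_{k+1}) = 1 + 4N(H_k) = 1 + 4·(4^{k+1} − 1)/3 = 1 + (4^{k+2} − 4)/3 = (3 + 4^{k+2} − 4)/3 = (4^{k+2} − 1)/3.
This completes the inductive step, so N(H_m) = (4^{m+1} − 1)/3 for all m ≥ 0.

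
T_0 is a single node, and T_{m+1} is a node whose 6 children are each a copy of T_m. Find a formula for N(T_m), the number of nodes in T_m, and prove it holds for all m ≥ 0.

Claim: N(T_m) = (6^{m+1} − 1)/5.

Base case: N(T_0) = 1, and (6^{0+1} − 1)/5 = 1.
Assume N(T_r) = (6^{r+1} − 1)/5.
Then N(T_{r+1}) = 1 + 6N(T_r) = 1 + 6·(6^{r+1} − 1)/5 = 1 + (6^{r+2} − 6)/5 = (5 + 6^{r+2} − 6)/5 = (6^{r+2} − 1)/5.
So the formula holds for r+1, and by induction N(T_m) = (6^{m+1} − 1)/5 for all m ≥ 0.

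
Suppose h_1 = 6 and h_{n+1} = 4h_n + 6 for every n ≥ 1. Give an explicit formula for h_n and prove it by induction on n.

Claim: h_n = 2·4^n − 2.

Base case: h_1 = 6, and 2·4^1 − 2 = 8 − 2 = 6.
Assume h_j = 2·4^j − 2 for some j ≥ 1.
Then h_{j+1} = 4h_j + 6 = 4·(2·4^j − 2) + 6 = 8·4^j − 8 + 6 = 2·4^{j+1} − 2.
This completes the inductive step, so h_n = 2·4^n − 2 for all n ≥ 1.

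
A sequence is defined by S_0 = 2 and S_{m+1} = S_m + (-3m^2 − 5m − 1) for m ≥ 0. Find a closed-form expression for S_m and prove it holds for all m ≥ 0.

Claim: S_m = -m^3 − m^2 + m + 2.

Base case: S_0 = 2, and -0^3 − 0^2 + 0 + 2 = 2.
Assume S_r = -r^3 − r^2 + r + 2.
Then S_{r+1} = S_r + (-3r^2 − 5r − 1) = (-r^3 − r^2 + r + 2) + (-3r^2 − 5r − 1) = -r^3 − 4r^2 − 4r + 1,
and -(r+1)^3 − (r+1)^2 + (r+1) + 2 = -r^3 − 4r^2 − 4r + 1.
This completes the inductive step, so S_m = -m^3 − m^2 + m + 2 for all m ≥ 0.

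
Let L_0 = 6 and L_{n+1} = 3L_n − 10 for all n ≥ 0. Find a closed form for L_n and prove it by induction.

Claim: L_n = 3^n + 5.

Base case: L_0 = 6, and 3^0 + 5 = 1 + 5 = 6.
Assume L_j = 3^j + 5 for some j ≥ 0.
Then L_{j+1} = 3L_j − 10 = 3·(3^j + 5) − 10 = 3^{j+1} + 15 − 10 = 3^{j+1} + 5.
So the formula holds for j+1, and by induction L_n = 3^n + 5 for all n ≥ 0.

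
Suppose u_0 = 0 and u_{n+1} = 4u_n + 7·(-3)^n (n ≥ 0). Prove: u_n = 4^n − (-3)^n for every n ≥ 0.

Base case: u_0 = 0, and 4^0 − (-3)^0 = 1 − 1 = 0.
Assume u_j = 4^j − (-3)^j for some j ≥ 0.
Then u_{j+1} = 4u_j + 7·(-3)^j = 4·(4^j − (-3)^j) + 7·(-3)^j = 4^{j+1} − 4·(-3)^j + 7·(-3)^j = 4^{j+1} + 3·(-3)^j = 4^{j+1} − (-3)^{j+1}.
By induction, u_n = 4^n − (-3)^n for all n ≥ 0.

u_n = 4^n − (-3)^n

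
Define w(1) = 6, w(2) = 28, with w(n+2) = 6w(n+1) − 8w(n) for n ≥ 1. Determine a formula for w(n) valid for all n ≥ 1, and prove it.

Claim: w(n) = 2·4^n − 2^n.

Base cases: w(1) = 6 and 2·4^1 − 2^1 = 6; w(2) = 28 and 2·4^2 − 2^2 = 28.
Assume w(j) = 2·4^j − 2^j for all 1 ≤ j ≤ r, where r ≥ 2.
Then w(r+1) = 6w(r) − 8w(r−1) = 6·(2·4^r − 2^r) − 8·(2·4^{r−1} − 2^{r−1}) = 2·(6·4 − 8)4^{r−1} − (6·2 − 8)2^{r−1} = 32·4^{r−1} − 4·2^{r−1} = 2·4^{r+1} − 2^{r+1}.
Hence w(n) = 2·4^n − 2^n for every n ≥ 1, by strong induction.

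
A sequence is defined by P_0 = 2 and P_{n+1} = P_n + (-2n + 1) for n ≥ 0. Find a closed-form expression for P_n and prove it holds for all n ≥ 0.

Claim: P_n = -n^2 + 2n + 2.

Base case: P_0 = 2, and -0^2 + 2·0 + 2 = 2.
Assume P_k = -k^2 + 2k + 2.
Then P_{k+1} = P_k + (-2k + 1) = (-k^2 + 2k + 2) + (-2k + 1) = -k^2 + 3,
and -(k+1)^2 + 2·(k+1) + 2 = -k^2 + 3.
Hence P_n = -n^2 + 2n + 2 for every n ≥ 0, by induction.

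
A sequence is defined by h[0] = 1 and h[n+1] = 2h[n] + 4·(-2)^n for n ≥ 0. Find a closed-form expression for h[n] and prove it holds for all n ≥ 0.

Claim: h[n] = 2·2^n − (-2)^n.

Base case: h[0] = 1, and 2·2^0 − (-2)^0 = 2 − 1 = 1.
Assume h[j] = 2·2^j − (-2)^j for some j ≥ 0.
Then h[j+1] = 2h[j] + 4·(-2)^j = 2·(2·2^j − (-2)^j) + 4·(-2)^j = 2·2^{j+1} − 2·(-2)^j + 4·(-2)^j = 2·2^{j+1} + 2·(-2)^j = 2·2^{j+1} − (-2)^{j+1}.
This completes the inductive step, so h[n] = 2·2^n − (-2)^n for all n ≥ 0.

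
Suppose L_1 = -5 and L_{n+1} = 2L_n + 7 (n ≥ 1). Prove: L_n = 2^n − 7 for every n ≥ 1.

Base case: L_1 = -5, and 2^1 − 7 = 2 − 7 = -5.
Assume L_m = 2^m − 7 for some m ≥ 1.
Then L_{m+1} = 2L_m + 7 = 2·(2^m − 7) + 7 = 2^{m+1} − 14 + 7 = 2^{m+1} − 7.
So the formula holds for m+1, and by induction L_n = 2^n − 7 for all n ≥ 1.

L_n = 2^n − 7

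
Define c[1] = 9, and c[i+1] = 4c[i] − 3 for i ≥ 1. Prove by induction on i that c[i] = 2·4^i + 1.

Base case: c[1] = 9, and 2·4^1 + 1 = 8 + 1 = 9.
Assume c[k] = 2·4^k + 1 for some k ≥ 1.
Then c[k+1] = 4c[k] − 3 = 4·(2·4^k + 1) − 3 = 8·4^k + 4 − 3 = 2·4^{k+1} + 1.
So the formula holds for k+1, and by induction c[i] = 2·4^i + 1 for all i ≥ 1.

c[i] = 2·4^i + 1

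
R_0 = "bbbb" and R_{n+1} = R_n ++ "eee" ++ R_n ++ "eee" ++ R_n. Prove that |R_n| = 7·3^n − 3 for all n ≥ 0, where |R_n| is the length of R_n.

Base case: |R_0| = 4, and 7·3^0 − 3 = 4.
Assume |R_j| = 7·3^j − 3.
Then |R_{j+1}| = 3|R_j| + 6 = 3(7·3^j − 3) + 6 = 7·3^{j+1} − 9 + 6 = 7·3^{j+1} − 3.
This completes the inductive step, so |R_n| = 7·3^n − 3 for all n ≥ 0.

|R_n| = 7·3^n − 3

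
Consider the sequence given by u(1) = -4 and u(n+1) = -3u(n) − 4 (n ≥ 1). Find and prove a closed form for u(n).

Claim: u(n) = (-3)^n − 1.

Base case: u(1) = -4, and (-3)^1 − 1 = -3 − 1 = -4.
Assume u(j) = (-3)^j − 1 for some j ≥ 1.
Then u(j+1) = -3u(j) − 4 = -3·((-3)^j − 1) − 4 = -3·(-3)^j + 3 − 4 = (-3)^{j+1} − 1.
By induction, u(n) = (-3)^n − 1 for all n ≥ 1.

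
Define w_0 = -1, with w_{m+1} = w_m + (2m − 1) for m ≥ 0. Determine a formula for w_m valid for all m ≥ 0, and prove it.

Claim: w_m = m^2 − 2m − 1.

Base case: w_0 = -1, and 0^2 − 2·0 − 1 = -1.
Assume w_k = k^2 − 2k − 1.
Then w_{k+1} = w_k + (2k − 1) = (k^2 − 2k − 1) + (2k − 1) = k^2 − 2,
and (k+1)^2 − 2·(k+1) − 1 = k^2 − 2.
This completes the inductive step, so w_m = m^2 − 2m − 1 for all m ≥ 0.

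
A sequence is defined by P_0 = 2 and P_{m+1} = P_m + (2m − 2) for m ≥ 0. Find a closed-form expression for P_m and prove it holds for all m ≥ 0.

Claim: P_m = m^2 − 3m + 2.

Base case: P_0 = 2, and 0^2 − 3·0 + 2 = 2.
Assume P_r = r^2 − 3r + 2.
Then P_{r+1} = P_r + (2r − 2) = (r^2 − 3r + 2) + (2r − 2) = r^2 − r,
and (r+1)^2 − 3·(r+1) + 2 = r^2 − r.
By induction, P_m = m^2 − 3m + 2 for all m ≥ 0.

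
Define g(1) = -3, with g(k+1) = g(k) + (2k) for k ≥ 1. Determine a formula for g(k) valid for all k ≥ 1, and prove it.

Claim: g(k) = k^2 − k − 3.

Base case: g(1) = -3, and 1^2 − 1 − 3 = -3.
Assume g(m) = m^2 − m − 3.
Then g(m+1) = g(m) + (2m) = (m^2 − m − 3) + (2m) = m^2 + m − 3,
and (m+1)^2 − (m+1) − 3 = m^2 + m − 3.
By induction, g(k) = k^2 − k − 3 for all k ≥ 1.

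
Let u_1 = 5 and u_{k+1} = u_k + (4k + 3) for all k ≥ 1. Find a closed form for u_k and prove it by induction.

Claim: u_k = 2k^2 + k + 2.

Base case: u_1 = 5, and 2·1^2 + 1 + 2 = 5.
Assume u_j = 2j^2 + j + 2.
Then u_{j+1} = u_j + (4j + 3) = (2j^2 + j + 2) + (4j + 3) = 2j^2 + 5j + 5,
and 2·(j+1)^2 + (j+1) + 2 = 2j^2 + 5j + 5.
This completes the inductive step, so u_k = 2k^2 + k + 2 for all k ≥ 1.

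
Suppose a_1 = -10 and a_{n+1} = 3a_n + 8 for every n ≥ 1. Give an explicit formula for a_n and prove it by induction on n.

Claim: a_n = -2·3^n − 4.

Base case: a_1 = -10, and -2·3^1 − 4 = -6 − 4 = -10.
Assume a_k = -2·3^k − 4 for some k ≥ 1.
Then a_{k+1} = 3a_k + 8 = 3·(-2·3^k − 4) + 8 = -6·3^k − 12 + 8 = -2·3^{k+1} − 4.
By induction, a_n = -2·3^n − 4 for all n ≥ 1.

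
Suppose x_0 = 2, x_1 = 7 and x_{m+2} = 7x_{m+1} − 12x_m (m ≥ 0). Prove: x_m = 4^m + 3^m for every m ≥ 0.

Base cases: x_0 = 2 and 4^0 + 3^0 = 2; x_1 = 7 and 4^1 + 3^1 = 7.
Assume x_j = 4^j + 3^j for all 0 ≤ j ≤ k, where k ≥ 1.
Then x_{k+1} = 7x_k − 12x_{k−1} = 7·(4^k + 3^k) − 12·(4^{k−1} + 3^{k−1}) = (7·4 − 12)4^{k−1} + (7·3 − 12)3^{k−1} = 16·4^{k−1} + 9·3^{k−1} = 4^{k+1} + 3^{k+1}.
Hence x_m = 4^m + 3^m for every m ≥ 0, by strong induction.

x_m = 4^m + 3^m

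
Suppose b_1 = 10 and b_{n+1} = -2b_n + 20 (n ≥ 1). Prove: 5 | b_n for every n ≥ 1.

Base case: b_1 = 10 = 5·2, so 5 | b_1.
Assume 5 | b_k, so b_k = 5t for some integer t.
Then b_{k+1} = -2b_k + 20 = -2·(5t) + 20 = 5(-2t + 4), so 5 | b_{k+1}.
Hence 5 | b_n for every n ≥ 1, by induction.

5 | b_n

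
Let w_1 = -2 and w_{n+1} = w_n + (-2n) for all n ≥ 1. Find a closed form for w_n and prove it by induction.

Claim: w_n = -n^2 + n − 2.

Base case: w_1 = -2, and -1^2 + 1 − 2 = -2.
Assume w_r = -r^2 + r − 2.
Then w_{r+1} = w_r + (-2r) = (-r^2 + r − 2) + (-2r) = -r^2 − r − 2,
and -(r+1)^2 + (r+1) − 2 = -r^2 − r − 2.
Hence w_n = -n^2 + n − 2 for every n ≥ 1, by induction.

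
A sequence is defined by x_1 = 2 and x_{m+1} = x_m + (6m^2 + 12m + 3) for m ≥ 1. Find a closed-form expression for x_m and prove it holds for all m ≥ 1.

Claim: x_m = 2m^3 + 3m^2 − 2m − 1.

Base case: x_1 = 2, and 2·1^3 + 3·1^2 − 2·1 − 1 = 2.
Assume x_k = 2k^3 + 3k^2 − 2k − 1.
Then x_{k+1} = x_k + (6k^2 + 12k + 3) = (2k^3 + 3k^2 − 2k − 1) + (6k^2 + 12k + 3) = 2k^3 + 9k^2 + 10k + 2,
and 2·(k+1)^3 + 3·(k+1)^2 − 2·(k+1) − 1 = 2k^3 + 9k^2 + 10k + 2.
This completes the inductive step, so x_m = 2m^3 + 3m^2 − 2m − 1 for all m ≥ 1.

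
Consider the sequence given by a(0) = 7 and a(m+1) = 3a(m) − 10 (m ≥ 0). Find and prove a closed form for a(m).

Claim: a(m) = 2·3^m + 5.

Base case: a(0) = 7, and 2·3^0 + 5 = 2 + 5 = 7.
Assume a(j) = 2·3^j + 5 for some j ≥ 0.
Then a(j+1) = 3a(j) − 10 = 3·(2·3^j + 5) − 10 = 6·3^j + 15 − 10 = 2·3^{j+1} + 5.
So the formula holds for j+1, and by induction a(m) = 2·3^m + 5 for all m ≥ 0.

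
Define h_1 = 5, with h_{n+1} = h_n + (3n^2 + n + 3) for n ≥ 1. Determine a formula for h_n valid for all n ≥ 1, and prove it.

Claim: h_n = n^3 − n^2 + 3n + 2.

Base case: h_1 = 5, and 1^3 − 1^2 + 3·1 + 2 = 5.
Assume h_r = r^3 − r^2 + 3r + 2.
Then h_{r+1} = h_r + (3r^2 + r + 3) = (r^3 − r^2 + 3r + 2) + (3r^2 + r + 3) = r^3 + 2r^2 + 4r + 5,
and (r+1)^3 − (r+1)^2 + 3·(r+1) + 2 = r^3 + 2r^2 + 4r + 5.
By induction, h_n = n^3 − n^2 + 3n + 2 for all n ≥ 1.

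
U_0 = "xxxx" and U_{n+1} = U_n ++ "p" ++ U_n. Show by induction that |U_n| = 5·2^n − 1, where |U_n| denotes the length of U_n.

Base case: |U_0| = 4, and 5·2^0 − 1 = 4.
Assume |U_r| = 5·2^r − 1.
Then |U_{r+1}| = |U_r| + 1 + |U_r| = 2|U_r| + 1 = 2(5·2^r − 1) + 1 = 5·2^{r+1} − 2 + 1 = 5·2^{r+1} − 1.
This completes the inductive step, so |U_n| = 5·2^n − 1 for all n ≥ 0.

|U_n| = 5·2^n − 1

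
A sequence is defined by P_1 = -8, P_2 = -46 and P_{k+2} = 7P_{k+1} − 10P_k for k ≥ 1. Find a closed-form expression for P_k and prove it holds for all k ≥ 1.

Claim: P_k = 2^k − 2·5^k.

Base cases: P_1 = -8 and 2^1 − 2·5^1 = -8; P_2 = -46 and 2^2 − 2·5^2 = -46.
Assume P_j = 2^j − 2·5^j for all 1 ≤ j ≤ m, where m ≥ 2.
Then P_{m+1} = 7P_m − 10P_{m−1} = 7·(2^m − 2·5^m) − 10·(2^{m−1} − 2·5^{m−1}) = (7·2 − 10)2^{m−1} − 2·(7·5 − 10)5^{m−1} = 4·2^{m−1} − 50·5^{m−1} = 2^{m+1} − 2·5^{m+1}.
By strong induction, P_k = 2^k − 2·5^k for all k ≥ 1.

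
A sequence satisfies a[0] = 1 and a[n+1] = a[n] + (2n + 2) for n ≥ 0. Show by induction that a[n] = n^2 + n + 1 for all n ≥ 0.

Base case: a[0] = 1, and 0^2 + 0 + 1 = 1.
Assume a[r] = r^2 + r + 1.
Then a[r+1] = a[r] + (2r + 2) = (r^2 + r + 1) + (2r + 2) = r^2 + 3r + 3,
and (r+1)^2 + (r+1) + 1 = r^2 + 3r + 3.
By induction, a[n] = n^2 + n + 1 for all n ≥ 0.

a[n] = n^2 + n + 1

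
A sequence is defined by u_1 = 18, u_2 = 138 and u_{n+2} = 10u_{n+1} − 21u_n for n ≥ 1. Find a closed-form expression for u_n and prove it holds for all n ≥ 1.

Claim: u_n = 3·7^n − 3^n.

Base cases: u_1 = 18 and 3·7^1 − 3^1 = 18; u_2 = 138 and 3·7^2 − 3^2 = 138.
Assume u_j = 3·7^j − 3^j for all 1 ≤ j ≤ r, where r ≥ 2.
Then u_{r+1} = 10u_r − 21u_{r−1} = 10·(3·7^r − 3^r) − 21·(3·7^{r−1} − 3^{r−1}) = 3·(10·7 − 21)7^{r−1} − (10·3 − 21)3^{r−1} = 147·7^{r−1} − 9·3^{r−1} = 3·7^{r+1} − 3^{r+1}.
By strong induction, u_n = 3·7^n − 3^n for all n ≥ 1.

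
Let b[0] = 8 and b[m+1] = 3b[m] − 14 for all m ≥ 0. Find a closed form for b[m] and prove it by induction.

Claim: b[m] = 3^m + 7.

Base case: b[0] = 8, and 3^0 + 7 = 1 + 7 = 8.
Assume b[k] = 3^k + 7 for some k ≥ 0.
Then b[k+1] = 3b[k] − 14 = 3·(3^k + 7) − 14 = 3^{k+1} + 21 − 14 = 3^{k+1} + 7.
This completes the inductive step, so b[m] = 3^m + 7 for all m ≥ 0.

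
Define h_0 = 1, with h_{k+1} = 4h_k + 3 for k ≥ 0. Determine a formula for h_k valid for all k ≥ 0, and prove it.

Claim: h_k = 2·4^k − 1.

Base case: h_0 = 1, and 2·4^0 − 1 = 2 − 1 = 1.
Assume h_m = 2·4^m − 1 for some m ≥ 0.
Then h_{m+1} = 4h_m + 3 = 4·(2·4^m − 1) + 3 = 8·4^m − 4 + 3 = 2·4^{m+1} − 1.
This completes the inductive step, so h_k = 2·4^k − 1 for all k ≥ 0.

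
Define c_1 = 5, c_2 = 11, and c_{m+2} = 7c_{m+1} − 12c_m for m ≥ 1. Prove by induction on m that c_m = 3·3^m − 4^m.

Base cases: c_1 = 5 and 3·3^1 − 4^1 = 5; c_2 = 11 and 3·3^2 − 4^2 = 11.
Assume c_i = 3·3^i − 4^i for all 1 ≤ i ≤ j, where j ≥ 2.
Then c_{j+1} = 7c_j − 12c_{j−1} = 7·(3·3^j − 4^j) − 12·(3·3^{j−1} − 4^{j−1}) = 3·(7·3 − 12)3^{j−1} − (7·4 − 12)4^{j−1} = 27·3^{j−1} − 16·4^{j−1} = 3·3^{j+1} − 4^{j+1}.
Hence c_m = 3·3^m − 4^m for every m ≥ 1, by strong induction.

c_m = 3·3^m − 4^m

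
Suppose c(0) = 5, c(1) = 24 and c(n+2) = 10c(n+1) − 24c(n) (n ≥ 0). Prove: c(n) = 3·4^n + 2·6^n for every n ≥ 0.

Base cases: c(0) = 5 and 3·4^0 + 2·6^0 = 5; c(1) = 24 and 3·4^1 + 2·6^1 = 24.
Assume c(j) = 3·4^j + 2·6^j for all 0 ≤ j ≤ m, where m ≥ 1.
Then c(m+1) = 10c(m) − 24c(m−1) = 10·(3·4^m + 2·6^m) − 24·(3·4^{m−1} + 2·6^{m−1}) = 3·(10·4 − 24)4^{m−1} + 2·(10·6 − 24)6^{m−1} = 48·4^{m−1} + 72·6^{m−1} = 3·4^{m+1} + 2·6^{m+1}.
By strong induction, c(n) = 3·4^n + 2·6^n for all n ≥ 0.

c(n) = 3·4^n + 2·6^n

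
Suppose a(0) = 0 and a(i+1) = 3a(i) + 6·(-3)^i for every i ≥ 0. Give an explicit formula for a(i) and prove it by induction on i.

Claim: a(i) = 3^i − (-3)^i.

Base case: a(0) = 0, and 3^0 − (-3)^0 = 1 − 1 = 0.
Assume a(m) = 3^m − (-3)^m for some m ≥ 0.
Then a(m+1) = 3a(m) + 6·(-3)^m = 3·(3^m − (-3)^m) + 6·(-3)^m = 3^{m+1} − 3·(-3)^m + 6·(-3)^m = 3^{m+1} + 3·(-3)^m = 3^{m+1} − (-3)^{m+1}.
By induction, a(i) = 3^i − (-3)^i for all i ≥ 0.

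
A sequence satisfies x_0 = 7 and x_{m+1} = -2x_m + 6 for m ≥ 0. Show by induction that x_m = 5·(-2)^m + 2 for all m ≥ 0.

Base case: x_0 = 7, and 5·(-2)^0 + 2 = 5 + 2 = 7.
Assume x_r = 5·(-2)^r + 2 for some r ≥ 0.
Then x_{r+1} = -2x_r + 6 = -2·(5·(-2)^r + 2) + 6 = -10·(-2)^r − 4 + 6 = 5·(-2)^{r+1} + 2.
This completes the inductive step, so x_m = 5·(-2)^m + 2 for all m ≥ 0.

x_m = 5·(-2)^m + 2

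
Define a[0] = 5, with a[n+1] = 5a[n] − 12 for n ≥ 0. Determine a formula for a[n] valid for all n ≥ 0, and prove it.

Claim: a[n] = 2·5^n + 3.

Base case: a[0] = 5, and 2·5^0 + 3 = 2 + 3 = 5.
Assume a[k] = 2·5^k + 3 for some k ≥ 0.
Then a[k+1] = 5a[k] − 12 = 5·(2·5^k + 3) − 12 = 10·5^k + 15 − 12 = 2·5^{k+1} + 3.
So the formula holds for k+1, and by induction a[n] = 2·5^n + 3 for all n ≥ 0.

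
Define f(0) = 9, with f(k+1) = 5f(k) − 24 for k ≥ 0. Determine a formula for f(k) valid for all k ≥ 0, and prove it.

Claim: f(k) = 3·5^k + 6.

Base case: f(0) = 9, and 3·5^0 + 6 = 3 + 6 = 9.
Assume f(m) = 3·5^m + 6 for some m ≥ 0.
Then f(m+1) = 5f(m) − 24 = 5·(3·5^m + 6) − 24 = 15·5^m + 30 − 24 = 3·5^{m+1} + 6.
So the formula holds for m+1, and by induction f(k) = 3·5^k + 6 for all k ≥ 0.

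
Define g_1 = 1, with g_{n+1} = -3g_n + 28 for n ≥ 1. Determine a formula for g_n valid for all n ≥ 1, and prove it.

Claim: g_n = 2·(-3)^n + 7.

Base case: g_1 = 1, and 2·(-3)^1 + 7 = -6 + 7 = 1.
Assume g_k = 2·(-3)^k + 7 for some k ≥ 1.
Then g_{k+1} = -3g_k + 28 = -3·(2·(-3)^k + 7) + 28 = -6·(-3)^k − 21 + 28 = 2·(-3)^{k+1} + 7.
Hence g_n = 2·(-3)^n + 7 for every n ≥ 1, by induction.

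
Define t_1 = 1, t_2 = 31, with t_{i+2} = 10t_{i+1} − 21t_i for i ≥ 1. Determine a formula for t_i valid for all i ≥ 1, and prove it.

Claim: t_i = 7^i − 2·3^i.

Base cases: t_1 = 1 and 7^1 − 2·3^1 = 1; t_2 = 31 and 7^2 − 2·3^2 = 31.
Assume t_j = 7^j − 2·3^j for all 1 ≤ j ≤ m, where m ≥ 2.
Then t_{m+1} = 10t_m − 21t_{m−1} = 10·(7^m − 2·3^m) − 21·(7^{m−1} − 2·3^{m−1}) = (10·7 − 21)7^{m−1} − 2·(10·3 − 21)3^{m−1} = 49·7^{m−1} − 18·3^{m−1} = 7^{m+1} − 2·3^{m+1}.
By strong induction, t_i = 7^i − 2·3^i for all i ≥ 1.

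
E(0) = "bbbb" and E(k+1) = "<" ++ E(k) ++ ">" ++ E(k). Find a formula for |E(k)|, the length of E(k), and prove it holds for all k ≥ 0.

Claim: |E(k)| = 6·2^k − 2.

Base case: |E(0)| = 4, and 6·2^0 − 2 = 4.
Assume |E(j)| = 6·2^j − 2.
Then |E(j+1)| = 1 + |E(j)| + 1 + |E(j)| = 2|E(j)| + 2 = 2(6·2^j − 2) + 2 = 6·2^{j+1} − 4 + 2 = 6·2^{j+1} − 2.
This completes the inductive step, so |E(k)| = 6·2^k − 2 for all k ≥ 0.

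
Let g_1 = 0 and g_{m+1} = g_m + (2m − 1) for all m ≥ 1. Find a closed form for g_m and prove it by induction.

Claim: g_m = m^2 − 2m + 1.

Base case: g_1 = 0, and 1^2 − 2·1 + 1 = 0.
Assume g_k = k^2 − 2k + 1.
Then g_{k+1} = g_k + (2k − 1) = (k^2 − 2k + 1) + (2k − 1) = k^2,
and (k+1)^2 − 2·(k+1) + 1 = k^2.
By induction, g_m = m^2 − 2m + 1 for all m ≥ 1.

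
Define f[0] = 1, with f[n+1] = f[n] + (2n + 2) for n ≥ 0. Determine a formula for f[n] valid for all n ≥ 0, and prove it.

Claim: f[n] = n^2 + n + 1.

Base case: f[0] = 1, and 0^2 + 0 + 1 = 1.
Assume f[k] = k^2 + k + 1.
Then f[k+1] = f[k] + (2k + 2) = (k^2 + k + 1) + (2k + 2) = k^2 + 3k + 3,
and (k+1)^2 + (k+1) + 1 = k^2 + 3k + 3.
By induction, f[n] = n^2 + n + 1 for all n ≥ 0.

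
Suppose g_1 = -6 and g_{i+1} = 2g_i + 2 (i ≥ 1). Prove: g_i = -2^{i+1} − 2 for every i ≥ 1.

Base case: g_1 = -6, and -2^{1+1} − 2 = -4 − 2 = -6.
Assume g_m = -2^{m+1} − 2 for some m ≥ 1.
Then g_{m+1} = 2g_m + 2 = 2·(-2^{m+1} − 2) + 2 = -2^{m+2} − 4 + 2 = -2^{m+2} − 2.
This completes the inductive step, so g_i = -2^{i+1} − 2 for all i ≥ 1.

g_i = -2^{i+1} − 2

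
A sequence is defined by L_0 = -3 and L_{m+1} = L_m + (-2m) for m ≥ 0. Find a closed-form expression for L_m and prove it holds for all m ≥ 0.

Claim: L_m = -m^2 + m − 3.

Base case: L_0 = -3, and -0^2 + 0 − 3 = -3.
Assume L_r = -r^2 + r − 3.
Then L_{r+1} = L_r + (-2r) = (-r^2 + r − 3) + (-2r) = -r^2 − r − 3,
and -(r+1)^2 + (r+1) − 3 = -r^2 − r − 3.
By induction, L_m = -m^2 + m − 3 for all m ≥ 0.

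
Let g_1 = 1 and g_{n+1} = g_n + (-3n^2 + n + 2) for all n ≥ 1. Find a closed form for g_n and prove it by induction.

Claim: g_n = -n^3 + 2n^2 + n − 1.

Base case: g_1 = 1, and -1^3 + 2·1^2 + 1 − 1 = 1.
Assume g_r = -r^3 + 2r^2 + r − 1.
Then g_{r+1} = g_r + (-3r^2 + r + 2) = (-r^3 + 2r^2 + r − 1) + (-3r^2 + r + 2) = -r^3 − r^2 + 2r + 1,
and -(r+1)^3 + 2·(r+1)^2 + (r+1) − 1 = -r^3 − r^2 + 2r + 1.
This completes the inductive step, so g_n = -n^3 + 2n^2 + n − 1 for all n ≥ 1.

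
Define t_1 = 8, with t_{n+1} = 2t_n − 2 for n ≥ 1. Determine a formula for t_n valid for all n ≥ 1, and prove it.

Claim: t_n = 3·2^n + 2.

Base case: t_1 = 8, and 3·2^1 + 2 = 6 + 2 = 8.
Assume t_j = 3·2^j + 2 for some j ≥ 1.
Then t_{j+1} = 2t_j − 2 = 2·(3·2^j + 2) − 2 = 6·2^j + 4 − 2 = 3·2^{j+1} + 2.
Hence t_n = 3·2^n + 2 for every n ≥ 1, by induction.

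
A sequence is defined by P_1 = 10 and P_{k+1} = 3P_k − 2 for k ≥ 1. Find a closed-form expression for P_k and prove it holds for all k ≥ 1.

Claim: P_k = 3^{k+1} + 1.

Base case: P_1 = 10, and 3^{1+1} + 1 = 9 + 1 = 10.
Assume P_r = 3^{r+1} + 1 for some r ≥ 1.
Then P_{r+1} = 3P_r − 2 = 3·(3^{r+1} + 1) − 2 = 3^{r+2} + 3 − 2 = 3^{r+2} + 1.
Hence P_k = 3^{k+1} + 1 for every k ≥ 1, by induction.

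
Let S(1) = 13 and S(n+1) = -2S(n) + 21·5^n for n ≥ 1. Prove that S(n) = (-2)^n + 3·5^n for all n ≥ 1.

Base case: S(1) = 13, and (-2)^1 + 3·5^1 = -2 + 15 = 13.
Assume S(r) = (-2)^r + 3·5^r for some r ≥ 1.
Then S(r+1) = -2S(r) + 21·5^r = -2·((-2)^r + 3·5^r) + 21·5^r = (-2)^{r+1} − 6·5^r + 21·5^r = (-2)^{r+1} + 15·5^r = (-2)^{r+1} + 3·5^{r+1}.
This completes the inductive step, so S(n) = (-2)^n + 3·5^n for all n ≥ 1.

S(n) = (-2)^n + 3·5^n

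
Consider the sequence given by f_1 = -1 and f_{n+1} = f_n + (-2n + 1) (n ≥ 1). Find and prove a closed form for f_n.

Claim: f_n = -n^2 + 2n − 2.

Base case: f_1 = -1, and -1^2 + 2·1 − 2 = -1.
Assume f_r = -r^2 + 2r − 2.
Then f_{r+1} = f_r + (-2r + 1) = (-r^2 + 2r − 2) + (-2r + 1) = -r^2 − 1,
and -(r+1)^2 + 2·(r+1) − 2 = -r^2 − 1.
Hence f_n = -n^2 + 2n − 2 for every n ≥ 1, by induction.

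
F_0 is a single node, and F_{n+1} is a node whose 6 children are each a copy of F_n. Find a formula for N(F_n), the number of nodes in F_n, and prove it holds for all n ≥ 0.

Claim: N(F_n) = (6^{n+1} − 1)/5.

Base case: N(F_0) = 1, and (6^{0+1} − 1)/5 = 1.
Assume N(F_j) = (6^{j+1} − 1)/5.
Then N(F_{j+1}) = 1 + 6N(F_j) = 1 + 6·(6^{j+1} − 1)/5 = 1 + (6^{j+2} − 6)/5 = (5 + 6^{j+2} − 6)/5 = (6^{j+2} − 1)/5.
By induction, N(F_n) = (6^{n+1} − 1)/5 for all n ≥ 0.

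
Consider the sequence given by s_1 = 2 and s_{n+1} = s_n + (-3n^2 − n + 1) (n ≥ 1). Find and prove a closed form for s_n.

Claim: s_n = -n^3 + n^2 + n + 1.

Base case: s_1 = 2, and -1^3 + 1^2 + 1 + 1 = 2.
Assume s_r = -r^3 + r^2 + r + 1.
Then s_{r+1} = s_r + (-3r^2 − r + 1) = (-r^3 + r^2 + r + 1) + (-3r^2 − r + 1) = -r^3 − 2r^2 + 2,
and -(r+1)^3 + (r+1)^2 + (r+1) + 1 = -r^3 − 2r^2 + 2.
This completes the inductive step, so s_n = -n^3 + n^2 + n + 1 for all n ≥ 1.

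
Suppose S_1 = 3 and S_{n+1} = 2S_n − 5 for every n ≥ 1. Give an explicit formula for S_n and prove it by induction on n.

Claim: S_n = -2^n + 5.

Base case: S_1 = 3, and -2^1 + 5 = -2 + 5 = 3.
Assume S_j = -2^j + 5 for some j ≥ 1.
Then S_{j+1} = 2S_j − 5 = 2·(-2^j + 5) − 5 = -2^{j+1} + 10 − 5 = -2^{j+1} + 5.
Hence S_n = -2^n + 5 for every n ≥ 1, by induction.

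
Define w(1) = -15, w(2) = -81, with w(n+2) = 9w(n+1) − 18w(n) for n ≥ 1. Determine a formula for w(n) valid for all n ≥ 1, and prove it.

Claim: w(n) = -3^n − 2·6^n.

Base cases: w(1) = -15 and -3^1 − 2·6^1 = -15; w(2) = -81 and -3^2 − 2·6^2 = -81.
Assume w(j) = -3^j − 2·6^j for all 1 ≤ j ≤ r, where r ≥ 2.
Then w(r+1) = 9w(r) − 18w(r−1) = 9·(-3^r − 2·6^r) − 18·(-3^{r−1} − 2·6^{r−1}) = -(9·3 − 18)3^{r−1} − 2·(9·6 − 18)6^{r−1} = -9·3^{r−1} − 72·6^{r−1} = -3^{r+1} − 2·6^{r+1}.
By strong induction, w(n) = -3^n − 2·6^n for all n ≥ 1.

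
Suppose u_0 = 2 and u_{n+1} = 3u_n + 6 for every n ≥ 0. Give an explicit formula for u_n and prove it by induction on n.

Claim: u_n = 5·3^n − 3.

Base case: u_0 = 2, and 5·3^0 − 3 = 5 − 3 = 2.
Assume u_m = 5·3^m − 3 for some m ≥ 0.
Then u_{m+1} = 3u_m + 6 = 3·(5·3^m − 3) + 6 = 15·3^m − 9 + 6 = 5·3^{m+1} − 3.
So the formula holds for m+1, and by induction u_n = 5·3^n − 3 for all n ≥ 0.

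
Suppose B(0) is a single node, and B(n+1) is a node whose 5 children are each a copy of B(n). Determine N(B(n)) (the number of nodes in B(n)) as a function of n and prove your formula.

Claim: N(B(n)) = (5^{n+1} − 1)/4.

Base case: N(B(0)) = 1, and (5^{0+1} − 1)/4 = 1.
Assume N(B(m)) = (5^{m+1} − 1)/4.
Then N(B(m+1)) = 1 + 5N(B(m)) = 1 + 5·(5^{m+1} − 1)/4 = 1 + (5^{m+2} − 5)/4 = (4 + 5^{m+2} − 5)/4 = (5^{m+2} − 1)/4.
This completes the inductive step, so N(B(n)) = (5^{n+1} − 1)/4 for all n ≥ 0.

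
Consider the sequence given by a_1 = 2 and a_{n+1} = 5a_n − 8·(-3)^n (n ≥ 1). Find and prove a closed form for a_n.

Claim: a_n = 5^n + (-3)^n.

Base case: a_1 = 2, and 5^1 + (-3)^1 = 5 − 3 = 2.
Assume a_j = 5^j + (-3)^j for some j ≥ 1.
Then a_{j+1} = 5a_j − 8·(-3)^j = 5·(5^j + (-3)^j) − 8·(-3)^j = 5^{j+1} + 5·(-3)^j − 8·(-3)^j = 5^{j+1} − 3·(-3)^j = 5^{j+1} + (-3)^{j+1}.
So the formula holds for j+1, and by induction a_n = 5^n + (-3)^n for all n ≥ 1.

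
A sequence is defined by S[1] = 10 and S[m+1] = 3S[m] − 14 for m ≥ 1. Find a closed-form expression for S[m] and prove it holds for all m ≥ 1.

Claim: S[m] = 3^m + 7.

Base case: S[1] = 10, and 3^1 + 7 = 3 + 7 = 10.
Assume S[k] = 3^k + 7 for some k ≥ 1.
Then S[k+1] = 3S[k] − 14 = 3·(3^k + 7) − 14 = 3^{k+1} + 21 − 14 = 3^{k+1} + 7.
By induction, S[m] = 3^m + 7 for all m ≥ 1.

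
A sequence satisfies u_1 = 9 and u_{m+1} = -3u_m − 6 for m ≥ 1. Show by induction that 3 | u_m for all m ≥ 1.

Base case: u_1 = 9 = 3·3, so 3 | u_1.
Assume 3 | u_k, so u_k = 3t for some integer t.
Then u_{k+1} = -3u_k − 6 = -3·(3t) − 6 = 3(-3t − 2), so 3 | u_{k+1}.
This completes the inductive step, so 3 | u_m for all m ≥ 1.

3 | u_m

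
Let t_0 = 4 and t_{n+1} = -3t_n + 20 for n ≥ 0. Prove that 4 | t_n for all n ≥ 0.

Base case: t_0 = 4 = 4·1, so 4 | t_0.
Assume 4 | t_k, so t_k = 4s for some integer s.
Then t_{k+1} = -3t_k + 20 = -3·(4s) + 20 = 4(-3s + 5), so 4 | t_{k+1}.
This completes the inductive step, so 4 | t_n for all n ≥ 0.

4 | t_n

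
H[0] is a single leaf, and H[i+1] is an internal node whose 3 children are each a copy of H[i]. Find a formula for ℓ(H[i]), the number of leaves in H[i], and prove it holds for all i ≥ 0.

Claim: ℓ(H[i]) = 3^i.

Base case: ℓ(H[0]) = 1, and 3^0 = 1.
Assume ℓ(H[k]) = 3^k.
Then ℓ(H[k+1]) = 3·ℓ(H[k]) = 3·3^k = 3^{k+1}.
So the formula holds for k+1, and by induction ℓ(H[i]) = 3^i for all i ≥ 0.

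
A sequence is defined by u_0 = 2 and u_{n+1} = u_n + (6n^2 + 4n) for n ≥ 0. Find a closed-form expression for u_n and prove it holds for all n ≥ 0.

Claim: u_n = 2n^3 − n^2 − n + 2.

Base case: u_0 = 2, and 2·0^3 − 0^2 − 0 + 2 = 2.
Assume u_r = 2r^3 − r^2 − r + 2.
Then u_{r+1} = u_r + (6r^2 + 4r) = (2r^3 − r^2 − r + 2) + (6r^2 + 4r) = 2r^3 + 5r^2 + 3r + 2,
and 2·(r+1)^3 − (r+1)^2 − (r+1) + 2 = 2r^3 + 5r^2 + 3r + 2.
This completes the inductive step, so u_n = 2n^3 − n^2 − n + 2 for all n ≥ 0.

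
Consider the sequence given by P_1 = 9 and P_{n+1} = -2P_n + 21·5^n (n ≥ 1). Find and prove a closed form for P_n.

Claim: P_n = 3·(-2)^n + 3·5^n.

Base case: P_1 = 9, and 3·(-2)^1 + 3·5^1 = -6 + 15 = 9.
Assume P_m = 3·(-2)^m + 3·5^m for some m ≥ 1.
Then P_{m+1} = -2P_m + 21·5^m = -2·(3·(-2)^m + 3·5^m) + 21·5^m = 3·(-2)^{m+1} − 6·5^m + 21·5^m = 3·(-2)^{m+1} + 15·5^m = 3·(-2)^{m+1} + 3·5^{m+1}.
Hence P_n = 3·(-2)^n + 3·5^n for every n ≥ 1, by induction.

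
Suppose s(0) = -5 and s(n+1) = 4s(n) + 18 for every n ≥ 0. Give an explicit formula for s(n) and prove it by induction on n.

Claim: s(n) = 4^n − 6.

Base case: s(0) = -5, and 4^0 − 6 = 1 − 6 = -5.
Assume s(j) = 4^j − 6 for some j ≥ 0.
Then s(j+1) = 4s(j) + 18 = 4·(4^j − 6) + 18 = 4^{j+1} − 24 + 18 = 4^{j+1} − 6.
This completes the inductive step, so s(n) = 4^n − 6 for all n ≥ 0.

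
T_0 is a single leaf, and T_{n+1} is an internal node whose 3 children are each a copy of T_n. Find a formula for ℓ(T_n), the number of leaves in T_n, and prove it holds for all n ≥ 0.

Claim: ℓ(T_n) = 3^n.

Base case: ℓ(T_0) = 1, and 3^0 = 1.
Assume ℓ(T_m) = 3^m.
Then ℓ(T_{m+1}) = 3·ℓ(T_m) = 3·3^m = 3^{m+1}.
So the formula holds for m+1, and by induction ℓ(T_n) = 3^n for all n ≥ 0.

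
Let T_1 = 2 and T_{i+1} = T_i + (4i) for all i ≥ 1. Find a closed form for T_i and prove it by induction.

Claim: T_i = 2i^2 − 2i + 2.

Base case: T_1 = 2, and 2·1^2 − 2·1 + 2 = 2.
Assume T_k = 2k^2 − 2k + 2.
Then T_{k+1} = T_k + (4k) = (2k^2 − 2k + 2) + (4k) = 2k^2 + 2k + 2,
and 2·(k+1)^2 − 2·(k+1) + 2 = 2k^2 + 2k + 2.
This completes the inductive step, so T_i = 2i^2 − 2i + 2 for all i ≥ 1.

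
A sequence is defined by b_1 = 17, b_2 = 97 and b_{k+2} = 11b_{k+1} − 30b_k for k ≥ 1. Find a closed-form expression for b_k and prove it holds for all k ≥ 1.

Claim: b_k = 2·6^k + 5^k.

Base cases: b_1 = 17 and 2·6^1 + 5^1 = 17; b_2 = 97 and 2·6^2 + 5^2 = 97.
Assume b_j = 2·6^j + 5^j for all 1 ≤ j ≤ m, where m ≥ 2.
Then b_{m+1} = 11b_m − 30b_{m−1} = 11·(2·6^m + 5^m) − 30·(2·6^{m−1} + 5^{m−1}) = 2·(11·6 − 30)6^{m−1} + (11·5 − 30)5^{m−1} = 72·6^{m−1} + 25·5^{m−1} = 2·6^{m+1} + 5^{m+1}.
So the formula holds for m+1, and by strong induction b_k = 2·6^k + 5^k for all k ≥ 1.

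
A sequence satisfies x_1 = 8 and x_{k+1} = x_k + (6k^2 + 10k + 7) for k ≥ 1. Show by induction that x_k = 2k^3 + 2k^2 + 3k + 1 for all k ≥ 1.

Base case: x_1 = 8, and 2·1^3 + 2·1^2 + 3·1 + 1 = 8.
Assume x_m = 2m^3 + 2m^2 + 3m + 1.
Then x_{m+1} = x_m + (6m^2 + 10m + 7) = (2m^3 + 2m^2 + 3m + 1) + (6m^2 + 10m + 7) = 2m^3 + 8m^2 + 13m + 8,
and 2·(m+1)^3 + 2·(m+1)^2 + 3·(m+1) + 1 = 2m^3 + 8m^2 + 13m + 8.
By induction, x_k = 2k^3 + 2k^2 + 3k + 1 for all k ≥ 1.

x_k = 2k^3 + 2k^2 + 3k + 1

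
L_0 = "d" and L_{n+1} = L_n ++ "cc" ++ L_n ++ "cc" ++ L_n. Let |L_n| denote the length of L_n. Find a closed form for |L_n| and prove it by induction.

Claim: |L_n| = 3^{n+1} − 2.

Base case: |L_0| = 1, and 3^{0+1} − 2 = 1.
Assume |L_j| = 3^{j+1} − 2.
Then |L_{j+1}| = 3|L_j| + 4 = 3(3^{j+1} − 2) + 4 = 3^{j+2} − 6 + 4 = 3^{j+2} − 2.
So the formula holds for j+1, and by induction |L_n| = 3^{n+1} − 2 for all n ≥ 0.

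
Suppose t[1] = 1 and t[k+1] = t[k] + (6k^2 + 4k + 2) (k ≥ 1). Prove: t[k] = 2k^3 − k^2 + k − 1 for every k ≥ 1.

Base case: t[1] = 1, and 2·1^3 − 1^2 + 1 − 1 = 1.
Assume t[j] = 2j^3 − j^2 + j − 1.
Then t[j+1] = t[j] + (6j^2 + 4j + 2) = (2j^3 − j^2 + j − 1) + (6j^2 + 4j + 2) = 2j^3 + 5j^2 + 5j + 1,
and 2·(j+1)^3 − (j+1)^2 + (j+1) − 1 = 2j^3 + 5j^2 + 5j + 1.
This completes the inductive step, so t[k] = 2k^3 − k^2 + k − 1 for all k ≥ 1.

t[k] = 2k^3 − k^2 + k − 1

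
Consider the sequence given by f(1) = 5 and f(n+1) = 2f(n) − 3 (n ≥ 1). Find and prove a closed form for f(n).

Claim: f(n) = 2^n + 3.

Base case: f(1) = 5, and 2^1 + 3 = 2 + 3 = 5.
Assume f(m) = 2^m + 3 for some m ≥ 1.
Then f(m+1) = 2f(m) − 3 = 2·(2^m + 3) − 3 = 2^{m+1} + 6 − 3 = 2^{m+1} + 3.
This completes the inductive step, so f(n) = 2^n + 3 for all n ≥ 1.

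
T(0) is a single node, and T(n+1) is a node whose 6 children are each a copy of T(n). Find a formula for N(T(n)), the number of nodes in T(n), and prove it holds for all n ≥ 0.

Claim: N(T(n)) = (6^{n+1} − 1)/5.

Base case: N(T(0)) = 1, and (6^{0+1} − 1)/5 = 1.
Assume N(T(j)) = (6^{j+1} − 1)/5.
Then N(T(j+1)) = 1 + 6N(T(j)) = 1 + 6·(6^{j+1} − 1)/5 = 1 + (6^{j+2} − 6)/5 = (5 + 6^{j+2} − 6)/5 = (6^{j+2} − 1)/5.
By induction, N(T(n)) = (6^{n+1} − 1)/5 for all n ≥ 0.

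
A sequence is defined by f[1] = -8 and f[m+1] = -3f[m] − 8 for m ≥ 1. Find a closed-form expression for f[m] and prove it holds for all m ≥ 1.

Claim: f[m] = 2·(-3)^m − 2.

Base case: f[1] = -8, and 2·(-3)^1 − 2 = -6 − 2 = -8.
Assume f[r] = 2·(-3)^r − 2 for some r ≥ 1.
Then f[r+1] = -3f[r] − 8 = -3·(2·(-3)^r − 2) − 8 = -6·(-3)^r + 6 − 8 = 2·(-3)^{r+1} − 2.
This completes the inductive step, so f[m] = 2·(-3)^m − 2 for all m ≥ 1.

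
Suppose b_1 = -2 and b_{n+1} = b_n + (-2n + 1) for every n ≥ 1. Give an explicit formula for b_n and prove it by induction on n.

Claim: b_n = -n^2 + 2n − 3.

Base case: b_1 = -2, and -1^2 + 2·1 − 3 = -2.
Assume b_k = -k^2 + 2k − 3.
Then b_{k+1} = b_k + (-2k + 1) = (-k^2 + 2k − 3) + (-2k + 1) = -k^2 − 2,
and -(k+1)^2 + 2·(k+1) − 3 = -k^2 − 2.
Hence b_n = -n^2 + 2n − 3 for every n ≥ 1, by induction.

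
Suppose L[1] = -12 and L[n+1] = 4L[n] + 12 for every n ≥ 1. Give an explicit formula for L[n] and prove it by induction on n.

Claim: L[n] = -2·4^n − 4.

Base case: L[1] = -12, and -2·4^1 − 4 = -8 − 4 = -12.
Assume L[j] = -2·4^j − 4 for some j ≥ 1.
Then L[j+1] = 4L[j] + 12 = 4·(-2·4^j − 4) + 12 = -8·4^j − 16 + 12 = -2·4^{j+1} − 4.
So the formula holds for j+1, and by induction L[n] = -2·4^n − 4 for all n ≥ 1.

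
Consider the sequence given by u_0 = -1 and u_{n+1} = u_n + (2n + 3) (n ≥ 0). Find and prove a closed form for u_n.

Claim: u_n = n^2 + 2n − 1.

Base case: u_0 = -1, and 0^2 + 2·0 − 1 = -1.
Assume u_j = j^2 + 2j − 1.
Then u_{j+1} = u_j + (2j + 3) = (j^2 + 2j − 1) + (2j + 3) = j^2 + 4j + 2,
and (j+1)^2 + 2·(j+1) − 1 = j^2 + 4j + 2.
By induction, u_n = n^2 + 2n − 1 for all n ≥ 0.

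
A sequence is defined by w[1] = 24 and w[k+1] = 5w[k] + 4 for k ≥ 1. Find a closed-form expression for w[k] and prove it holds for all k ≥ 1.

Claim: w[k] = 5^{k+1} − 1.

Base case: w[1] = 24, and 5^{1+1} − 1 = 25 − 1 = 24.
Assume w[m] = 5^{m+1} − 1 for some m ≥ 1.
Then w[m+1] = 5w[m] + 4 = 5·(5^{m+1} − 1) + 4 = 5^{m+2} − 5 + 4 = 5^{m+2} − 1.
This completes the inductive step, so w[k] = 5^{k+1} − 1 for all k ≥ 1.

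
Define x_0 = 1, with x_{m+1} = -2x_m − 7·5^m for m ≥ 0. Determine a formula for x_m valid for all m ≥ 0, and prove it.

Claim: x_m = 2·(-2)^m − 5^m.

Base case: x_0 = 1, and 2·(-2)^0 − 5^0 = 2 − 1 = 1.
Assume x_j = 2·(-2)^j − 5^j for some j ≥ 0.
Then x_{j+1} = -2x_j − 7·5^j = -2·(2·(-2)^j − 5^j) − 7·5^j = 2·(-2)^{j+1} + 2·5^j − 7·5^j = 2·(-2)^{j+1} − 5·5^j = 2·(-2)^{j+1} − 5^{j+1}.
This completes the inductive step, so x_m = 2·(-2)^m − 5^m for all m ≥ 0.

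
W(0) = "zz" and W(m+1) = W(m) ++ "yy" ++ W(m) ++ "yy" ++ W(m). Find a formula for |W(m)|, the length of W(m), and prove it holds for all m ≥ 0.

Claim: |W(m)| = 4·3^m − 2.

Base case: |W(0)| = 2, and 4·3^0 − 2 = 2.
Assume |W(r)| = 4·3^r − 2.
Then |W(r+1)| = 3|W(r)| + 4 = 3(4·3^r − 2) + 4 = 4·3^{r+1} − 6 + 4 = 4·3^{r+1} − 2.
So the formula holds for r+1, and by induction |W(m)| = 4·3^m − 2 for all m ≥ 0.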